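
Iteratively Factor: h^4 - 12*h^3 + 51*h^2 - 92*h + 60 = (h - 2)*(h^3 - 10*h^2 + 31*h - 30) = (h - 2)^2*(h^2 - 8*h + 15) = (h - 3)*(h - 2)^2*(h - 5)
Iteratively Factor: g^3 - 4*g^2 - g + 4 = (g - 1)*(g^2 - 3*g - 4) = (g - 4)*(g - 1)*(g + 1)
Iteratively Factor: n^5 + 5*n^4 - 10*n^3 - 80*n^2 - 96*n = (n - 4)*(n^4 + 9*n^3 + 26*n^2 + 24*n) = n*(n - 4)*(n^3 + 9*n^2 + 26*n + 24) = n*(n - 4)*(n + 4)*(n^2 + 5*n + 6) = n*(n - 4)*(n + 2)*(n + 4)*(n + 3)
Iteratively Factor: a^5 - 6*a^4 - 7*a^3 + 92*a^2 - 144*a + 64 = (a - 4)*(a^4 - 2*a^3 - 15*a^2 + 32*a - 16) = (a - 4)*(a - 1)*(a^3 - a^2 - 16*a + 16) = (a - 4)*(a - 1)^2*(a^2 - 16) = (a - 4)^2*(a - 1)^2*(a + 4)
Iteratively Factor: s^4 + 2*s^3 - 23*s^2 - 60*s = (s - 5)*(s^3 + 7*s^2 + 12*s) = s*(s - 5)*(s^2 + 7*s + 12) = s*(s - 5)*(s + 3)*(s + 4)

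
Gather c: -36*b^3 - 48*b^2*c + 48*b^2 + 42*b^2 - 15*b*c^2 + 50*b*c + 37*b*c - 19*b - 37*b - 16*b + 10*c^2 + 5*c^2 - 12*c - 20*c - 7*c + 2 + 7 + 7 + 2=-36*b^3 + 90*b^2 - 72*b + c^2*(15 - 15*b) + c*(-48*b^2 + 87*b - 39) + 18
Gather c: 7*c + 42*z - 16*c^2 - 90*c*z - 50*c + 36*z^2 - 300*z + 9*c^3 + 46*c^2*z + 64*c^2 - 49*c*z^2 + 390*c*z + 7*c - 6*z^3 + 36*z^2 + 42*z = 9*c^3 + c^2*(46*z + 48) + c*(-49*z^2 + 300*z - 36) - 6*z^3 + 72*z^2 - 216*z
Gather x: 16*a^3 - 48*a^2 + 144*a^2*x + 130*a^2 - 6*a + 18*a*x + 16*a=16*a^3 + 82*a^2 + 10*a + x*(144*a^2 + 18*a)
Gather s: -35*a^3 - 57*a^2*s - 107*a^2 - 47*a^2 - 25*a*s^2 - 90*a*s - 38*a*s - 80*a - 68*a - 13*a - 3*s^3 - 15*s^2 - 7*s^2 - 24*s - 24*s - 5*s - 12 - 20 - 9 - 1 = -35*a^3 - 154*a^2 - 161*a - 3*s^3 + s^2*(-25*a - 22) + s*(-57*a^2 - 128*a - 53) - 42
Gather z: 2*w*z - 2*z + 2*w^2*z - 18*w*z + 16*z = z*(2*w^2 - 16*w + 14)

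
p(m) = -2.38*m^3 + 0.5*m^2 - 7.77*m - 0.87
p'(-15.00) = -1629.27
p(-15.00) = 8260.68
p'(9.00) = -577.11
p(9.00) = -1765.32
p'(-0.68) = -11.75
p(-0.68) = 5.39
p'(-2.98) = -74.16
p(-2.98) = 89.71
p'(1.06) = -14.73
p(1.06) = -11.38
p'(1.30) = -18.54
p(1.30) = -15.35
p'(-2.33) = -48.86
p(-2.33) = 50.05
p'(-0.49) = -9.97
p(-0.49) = 3.34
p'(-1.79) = -32.44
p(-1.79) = 28.29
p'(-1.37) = -22.54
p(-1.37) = 16.83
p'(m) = -7.14*m^2 + 1.0*m - 7.77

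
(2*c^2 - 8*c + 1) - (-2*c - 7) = 2*c^2 - 6*c + 8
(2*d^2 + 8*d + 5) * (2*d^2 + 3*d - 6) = 4*d^4 + 22*d^3 + 22*d^2 - 33*d - 30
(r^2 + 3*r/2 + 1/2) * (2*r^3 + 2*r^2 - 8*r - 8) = 2*r^5 + 5*r^4 - 4*r^3 - 19*r^2 - 16*r - 4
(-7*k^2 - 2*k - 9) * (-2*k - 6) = 14*k^3 + 46*k^2 + 30*k + 54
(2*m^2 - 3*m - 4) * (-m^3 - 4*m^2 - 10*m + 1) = -2*m^5 - 5*m^4 - 4*m^3 + 48*m^2 + 37*m - 4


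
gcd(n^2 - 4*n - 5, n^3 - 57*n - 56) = n + 1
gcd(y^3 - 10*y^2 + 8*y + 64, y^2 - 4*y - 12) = y + 2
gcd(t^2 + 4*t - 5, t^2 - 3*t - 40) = t + 5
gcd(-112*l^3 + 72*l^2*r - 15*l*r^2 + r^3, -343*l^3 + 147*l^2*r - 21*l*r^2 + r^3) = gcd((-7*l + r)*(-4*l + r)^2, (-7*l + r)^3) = -7*l + r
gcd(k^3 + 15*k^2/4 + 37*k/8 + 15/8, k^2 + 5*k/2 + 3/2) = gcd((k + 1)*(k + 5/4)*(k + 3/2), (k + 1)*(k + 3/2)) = k^2 + 5*k/2 + 3/2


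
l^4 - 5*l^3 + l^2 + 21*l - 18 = (l - 3)^2*(l - 1)*(l + 2)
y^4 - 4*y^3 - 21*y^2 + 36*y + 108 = (y - 6)*(y - 3)*(y + 2)*(y + 3)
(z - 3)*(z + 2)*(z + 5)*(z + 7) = z^4 + 11*z^3 + 17*z^2 - 107*z - 210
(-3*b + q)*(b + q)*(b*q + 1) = -3*b^3*q - 2*b^2*q^2 - 3*b^2 + b*q^3 - 2*b*q + q^2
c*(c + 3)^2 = c^3 + 6*c^2 + 9*c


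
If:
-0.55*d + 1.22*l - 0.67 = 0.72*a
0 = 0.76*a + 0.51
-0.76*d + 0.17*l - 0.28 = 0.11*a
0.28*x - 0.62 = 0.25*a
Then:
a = -0.67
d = -0.26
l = 0.03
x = 1.62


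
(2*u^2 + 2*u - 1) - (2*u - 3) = 2*u^2 + 2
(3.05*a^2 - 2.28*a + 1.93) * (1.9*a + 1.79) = 5.795*a^3 + 1.1275*a^2 - 0.4142*a + 3.4547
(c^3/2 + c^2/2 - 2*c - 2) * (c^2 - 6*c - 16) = c^5/2 - 5*c^4/2 - 13*c^3 + 2*c^2 + 44*c + 32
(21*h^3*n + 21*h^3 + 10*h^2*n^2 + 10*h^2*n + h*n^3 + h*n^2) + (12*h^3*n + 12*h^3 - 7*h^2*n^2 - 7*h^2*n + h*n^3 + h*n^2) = 33*h^3*n + 33*h^3 + 3*h^2*n^2 + 3*h^2*n + 2*h*n^3 + 2*h*n^2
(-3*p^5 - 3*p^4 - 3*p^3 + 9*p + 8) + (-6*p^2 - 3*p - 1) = -3*p^5 - 3*p^4 - 3*p^3 - 6*p^2 + 6*p + 7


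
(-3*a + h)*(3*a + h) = -9*a^2 + h^2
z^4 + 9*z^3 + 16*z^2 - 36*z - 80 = (z - 2)*(z + 2)*(z + 4)*(z + 5)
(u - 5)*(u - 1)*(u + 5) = u^3 - u^2 - 25*u + 25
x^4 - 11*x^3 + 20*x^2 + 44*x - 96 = (x - 8)*(x - 3)*(x - 2)*(x + 2)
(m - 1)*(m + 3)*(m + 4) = m^3 + 6*m^2 + 5*m - 12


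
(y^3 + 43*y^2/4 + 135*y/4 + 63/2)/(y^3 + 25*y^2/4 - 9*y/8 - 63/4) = 2*(y + 3)/(2*y - 3)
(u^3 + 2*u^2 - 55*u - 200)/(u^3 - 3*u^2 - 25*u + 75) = (u^2 - 3*u - 40)/(u^2 - 8*u + 15)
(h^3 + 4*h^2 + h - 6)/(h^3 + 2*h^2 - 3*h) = (h + 2)/h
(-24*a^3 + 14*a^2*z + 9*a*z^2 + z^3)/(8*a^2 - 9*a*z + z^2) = (24*a^2 + 10*a*z + z^2)/(-8*a + z)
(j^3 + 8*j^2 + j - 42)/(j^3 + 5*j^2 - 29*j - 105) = (j - 2)/(j - 5)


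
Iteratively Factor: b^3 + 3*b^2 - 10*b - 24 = (b - 3)*(b^2 + 6*b + 8) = (b - 3)*(b + 2)*(b + 4)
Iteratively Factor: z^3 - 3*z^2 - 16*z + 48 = (z - 3)*(z^2 - 16) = (z - 4)*(z - 3)*(z + 4)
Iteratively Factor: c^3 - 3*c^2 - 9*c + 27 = (c + 3)*(c^2 - 6*c + 9) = (c - 3)*(c + 3)*(c - 3)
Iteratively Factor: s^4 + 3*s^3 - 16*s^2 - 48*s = (s)*(s^3 + 3*s^2 - 16*s - 48) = s*(s - 4)*(s^2 + 7*s + 12) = s*(s - 4)*(s + 3)*(s + 4)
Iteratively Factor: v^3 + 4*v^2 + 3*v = (v)*(v^2 + 4*v + 3) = v*(v + 1)*(v + 3)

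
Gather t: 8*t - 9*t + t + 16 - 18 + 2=0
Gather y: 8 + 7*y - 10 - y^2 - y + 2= -y^2 + 6*y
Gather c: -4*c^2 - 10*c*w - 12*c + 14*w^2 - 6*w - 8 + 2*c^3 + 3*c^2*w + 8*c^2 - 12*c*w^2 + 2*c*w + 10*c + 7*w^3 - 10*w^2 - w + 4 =2*c^3 + c^2*(3*w + 4) + c*(-12*w^2 - 8*w - 2) + 7*w^3 + 4*w^2 - 7*w - 4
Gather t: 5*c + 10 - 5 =5*c + 5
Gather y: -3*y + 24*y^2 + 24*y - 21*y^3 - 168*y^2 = -21*y^3 - 144*y^2 + 21*y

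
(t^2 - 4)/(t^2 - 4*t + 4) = (t + 2)/(t - 2)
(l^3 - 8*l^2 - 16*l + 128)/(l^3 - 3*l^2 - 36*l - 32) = (l - 4)/(l + 1)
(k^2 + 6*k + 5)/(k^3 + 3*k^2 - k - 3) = (k + 5)/(k^2 + 2*k - 3)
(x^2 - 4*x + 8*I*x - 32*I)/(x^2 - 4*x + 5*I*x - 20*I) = (x + 8*I)/(x + 5*I)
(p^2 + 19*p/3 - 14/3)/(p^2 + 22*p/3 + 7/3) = (3*p - 2)/(3*p + 1)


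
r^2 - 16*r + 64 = (r - 8)^2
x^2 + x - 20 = (x - 4)*(x + 5)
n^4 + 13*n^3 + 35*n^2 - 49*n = n*(n - 1)*(n + 7)^2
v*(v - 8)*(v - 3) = v^3 - 11*v^2 + 24*v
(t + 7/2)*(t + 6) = t^2 + 19*t/2 + 21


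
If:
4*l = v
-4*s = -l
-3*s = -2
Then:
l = 8/3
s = 2/3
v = 32/3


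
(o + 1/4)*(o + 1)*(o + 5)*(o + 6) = o^4 + 49*o^3/4 + 44*o^2 + 161*o/4 + 15/2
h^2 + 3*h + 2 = (h + 1)*(h + 2)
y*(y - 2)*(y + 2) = y^3 - 4*y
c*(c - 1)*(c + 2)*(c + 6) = c^4 + 7*c^3 + 4*c^2 - 12*c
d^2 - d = d*(d - 1)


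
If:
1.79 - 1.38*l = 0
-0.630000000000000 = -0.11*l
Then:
No Solution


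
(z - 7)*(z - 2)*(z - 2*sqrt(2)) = z^3 - 9*z^2 - 2*sqrt(2)*z^2 + 14*z + 18*sqrt(2)*z - 28*sqrt(2)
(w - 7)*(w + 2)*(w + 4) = w^3 - w^2 - 34*w - 56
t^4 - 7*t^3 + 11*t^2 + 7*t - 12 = (t - 4)*(t - 3)*(t - 1)*(t + 1)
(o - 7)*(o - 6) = o^2 - 13*o + 42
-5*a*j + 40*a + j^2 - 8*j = (-5*a + j)*(j - 8)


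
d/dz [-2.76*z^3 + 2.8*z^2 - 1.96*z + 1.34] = -8.28*z^2 + 5.6*z - 1.96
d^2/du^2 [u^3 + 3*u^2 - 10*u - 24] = 6*u + 6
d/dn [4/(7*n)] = -4/(7*n^2)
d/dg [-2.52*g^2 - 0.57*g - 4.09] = -5.04*g - 0.57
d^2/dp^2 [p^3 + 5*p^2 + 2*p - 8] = 6*p + 10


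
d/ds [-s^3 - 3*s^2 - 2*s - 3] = -3*s^2 - 6*s - 2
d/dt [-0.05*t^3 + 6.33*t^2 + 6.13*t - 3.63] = -0.15*t^2 + 12.66*t + 6.13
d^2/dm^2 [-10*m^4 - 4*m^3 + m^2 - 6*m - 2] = -120*m^2 - 24*m + 2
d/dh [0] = 0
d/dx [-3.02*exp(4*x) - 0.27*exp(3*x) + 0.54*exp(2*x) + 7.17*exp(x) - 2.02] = (-12.08*exp(3*x) - 0.81*exp(2*x) + 1.08*exp(x) + 7.17)*exp(x)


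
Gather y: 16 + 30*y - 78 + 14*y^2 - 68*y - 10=14*y^2 - 38*y - 72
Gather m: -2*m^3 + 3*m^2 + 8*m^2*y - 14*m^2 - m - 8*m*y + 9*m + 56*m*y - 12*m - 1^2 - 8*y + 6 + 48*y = -2*m^3 + m^2*(8*y - 11) + m*(48*y - 4) + 40*y + 5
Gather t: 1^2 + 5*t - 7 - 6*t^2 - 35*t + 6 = -6*t^2 - 30*t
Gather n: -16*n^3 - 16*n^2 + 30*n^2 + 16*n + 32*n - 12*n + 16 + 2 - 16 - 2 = -16*n^3 + 14*n^2 + 36*n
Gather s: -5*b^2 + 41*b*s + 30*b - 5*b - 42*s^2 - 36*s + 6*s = -5*b^2 + 25*b - 42*s^2 + s*(41*b - 30)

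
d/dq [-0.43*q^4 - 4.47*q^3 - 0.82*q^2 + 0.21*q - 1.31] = -1.72*q^3 - 13.41*q^2 - 1.64*q + 0.21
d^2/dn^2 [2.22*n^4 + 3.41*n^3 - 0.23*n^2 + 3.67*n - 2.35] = 26.64*n^2 + 20.46*n - 0.46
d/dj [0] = 0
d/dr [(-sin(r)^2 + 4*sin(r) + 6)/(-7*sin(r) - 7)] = (sin(r)^2 + 2*sin(r) + 2)*cos(r)/(7*(sin(r) + 1)^2)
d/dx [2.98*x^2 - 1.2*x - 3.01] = 5.96*x - 1.2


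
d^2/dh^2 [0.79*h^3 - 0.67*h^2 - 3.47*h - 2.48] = 4.74*h - 1.34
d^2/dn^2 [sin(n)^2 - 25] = 2*cos(2*n)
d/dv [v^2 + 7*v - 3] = 2*v + 7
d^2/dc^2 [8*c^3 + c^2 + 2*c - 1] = 48*c + 2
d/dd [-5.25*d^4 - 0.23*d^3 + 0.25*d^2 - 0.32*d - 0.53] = -21.0*d^3 - 0.69*d^2 + 0.5*d - 0.32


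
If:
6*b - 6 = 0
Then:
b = 1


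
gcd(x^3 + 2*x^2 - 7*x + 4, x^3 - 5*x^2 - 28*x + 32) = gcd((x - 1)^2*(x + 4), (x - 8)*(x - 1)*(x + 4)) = x^2 + 3*x - 4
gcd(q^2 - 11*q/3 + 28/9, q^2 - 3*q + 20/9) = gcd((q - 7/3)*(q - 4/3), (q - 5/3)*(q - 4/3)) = q - 4/3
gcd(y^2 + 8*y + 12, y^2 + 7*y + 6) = y + 6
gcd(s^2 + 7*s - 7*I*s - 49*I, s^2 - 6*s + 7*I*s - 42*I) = 1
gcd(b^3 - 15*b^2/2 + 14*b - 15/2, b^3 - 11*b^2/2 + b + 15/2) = b^2 - 13*b/2 + 15/2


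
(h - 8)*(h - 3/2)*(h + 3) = h^3 - 13*h^2/2 - 33*h/2 + 36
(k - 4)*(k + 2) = k^2 - 2*k - 8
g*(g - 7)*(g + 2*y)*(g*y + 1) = g^4*y + 2*g^3*y^2 - 7*g^3*y + g^3 - 14*g^2*y^2 + 2*g^2*y - 7*g^2 - 14*g*y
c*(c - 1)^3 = c^4 - 3*c^3 + 3*c^2 - c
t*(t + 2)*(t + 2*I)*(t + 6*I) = t^4 + 2*t^3 + 8*I*t^3 - 12*t^2 + 16*I*t^2 - 24*t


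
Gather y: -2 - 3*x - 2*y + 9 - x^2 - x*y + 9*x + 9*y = -x^2 + 6*x + y*(7 - x) + 7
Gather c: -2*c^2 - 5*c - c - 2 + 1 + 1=-2*c^2 - 6*c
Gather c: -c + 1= 1 - c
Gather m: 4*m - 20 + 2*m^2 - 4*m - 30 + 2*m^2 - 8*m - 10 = 4*m^2 - 8*m - 60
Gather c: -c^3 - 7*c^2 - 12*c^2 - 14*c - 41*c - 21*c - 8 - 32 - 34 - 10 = -c^3 - 19*c^2 - 76*c - 84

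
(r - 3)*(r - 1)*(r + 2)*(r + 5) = r^4 + 3*r^3 - 15*r^2 - 19*r + 30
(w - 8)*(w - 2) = w^2 - 10*w + 16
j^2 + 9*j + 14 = (j + 2)*(j + 7)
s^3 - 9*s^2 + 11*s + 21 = (s - 7)*(s - 3)*(s + 1)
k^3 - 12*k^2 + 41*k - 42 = (k - 7)*(k - 3)*(k - 2)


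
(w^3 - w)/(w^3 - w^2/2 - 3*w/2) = 2*(w - 1)/(2*w - 3)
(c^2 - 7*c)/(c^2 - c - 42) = c/(c + 6)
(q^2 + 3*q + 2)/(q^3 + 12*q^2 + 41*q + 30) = (q + 2)/(q^2 + 11*q + 30)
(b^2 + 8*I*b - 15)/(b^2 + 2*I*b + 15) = (b + 3*I)/(b - 3*I)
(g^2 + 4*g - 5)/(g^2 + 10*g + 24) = (g^2 + 4*g - 5)/(g^2 + 10*g + 24)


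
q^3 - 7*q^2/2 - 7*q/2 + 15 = (q - 3)*(q - 5/2)*(q + 2)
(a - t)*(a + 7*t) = a^2 + 6*a*t - 7*t^2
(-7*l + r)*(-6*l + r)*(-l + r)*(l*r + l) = -42*l^4*r - 42*l^4 + 55*l^3*r^2 + 55*l^3*r - 14*l^2*r^3 - 14*l^2*r^2 + l*r^4 + l*r^3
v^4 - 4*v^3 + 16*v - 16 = (v - 2)^3*(v + 2)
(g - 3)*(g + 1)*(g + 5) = g^3 + 3*g^2 - 13*g - 15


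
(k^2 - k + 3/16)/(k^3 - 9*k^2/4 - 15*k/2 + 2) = (k - 3/4)/(k^2 - 2*k - 8)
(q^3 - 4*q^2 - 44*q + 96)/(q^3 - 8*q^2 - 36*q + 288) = (q - 2)/(q - 6)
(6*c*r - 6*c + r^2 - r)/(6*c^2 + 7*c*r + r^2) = (r - 1)/(c + r)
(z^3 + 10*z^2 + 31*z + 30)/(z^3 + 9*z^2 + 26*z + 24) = (z + 5)/(z + 4)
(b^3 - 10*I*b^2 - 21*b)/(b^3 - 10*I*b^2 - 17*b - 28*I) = b*(b - 3*I)/(b^2 - 3*I*b + 4)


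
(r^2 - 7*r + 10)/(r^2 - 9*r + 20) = (r - 2)/(r - 4)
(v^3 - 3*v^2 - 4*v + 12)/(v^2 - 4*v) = (v^3 - 3*v^2 - 4*v + 12)/(v*(v - 4))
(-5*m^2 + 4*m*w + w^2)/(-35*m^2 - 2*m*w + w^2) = (-m + w)/(-7*m + w)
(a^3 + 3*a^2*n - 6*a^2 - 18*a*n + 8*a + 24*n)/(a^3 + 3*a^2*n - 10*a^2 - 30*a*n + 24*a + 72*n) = (a - 2)/(a - 6)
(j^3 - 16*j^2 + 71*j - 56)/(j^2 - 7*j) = j - 9 + 8/j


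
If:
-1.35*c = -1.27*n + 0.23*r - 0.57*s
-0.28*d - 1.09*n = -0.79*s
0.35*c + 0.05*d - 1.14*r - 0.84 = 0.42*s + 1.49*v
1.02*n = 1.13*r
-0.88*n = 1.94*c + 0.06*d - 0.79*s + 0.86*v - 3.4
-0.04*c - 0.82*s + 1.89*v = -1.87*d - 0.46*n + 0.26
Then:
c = 3.41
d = 3.83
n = 2.07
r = 1.87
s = 4.21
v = -2.25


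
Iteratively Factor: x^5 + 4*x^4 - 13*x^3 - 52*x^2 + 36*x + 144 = (x + 4)*(x^4 - 13*x^2 + 36) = (x + 2)*(x + 4)*(x^3 - 2*x^2 - 9*x + 18) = (x + 2)*(x + 3)*(x + 4)*(x^2 - 5*x + 6) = (x - 3)*(x + 2)*(x + 3)*(x + 4)*(x - 2)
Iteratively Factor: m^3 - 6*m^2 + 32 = (m - 4)*(m^2 - 2*m - 8) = (m - 4)^2*(m + 2)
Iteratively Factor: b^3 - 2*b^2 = (b)*(b^2 - 2*b) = b*(b - 2)*(b)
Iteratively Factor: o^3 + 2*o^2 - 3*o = (o + 3)*(o^2 - o) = (o - 1)*(o + 3)*(o)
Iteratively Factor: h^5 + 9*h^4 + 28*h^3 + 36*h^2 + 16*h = (h + 2)*(h^4 + 7*h^3 + 14*h^2 + 8*h) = h*(h + 2)*(h^3 + 7*h^2 + 14*h + 8) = h*(h + 2)*(h + 4)*(h^2 + 3*h + 2) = h*(h + 1)*(h + 2)*(h + 4)*(h + 2)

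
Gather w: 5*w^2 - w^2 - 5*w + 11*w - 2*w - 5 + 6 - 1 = 4*w^2 + 4*w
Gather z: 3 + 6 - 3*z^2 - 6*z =-3*z^2 - 6*z + 9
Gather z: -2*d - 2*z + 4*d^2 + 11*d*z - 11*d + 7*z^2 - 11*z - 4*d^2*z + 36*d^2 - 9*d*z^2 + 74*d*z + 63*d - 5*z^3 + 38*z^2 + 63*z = 40*d^2 + 50*d - 5*z^3 + z^2*(45 - 9*d) + z*(-4*d^2 + 85*d + 50)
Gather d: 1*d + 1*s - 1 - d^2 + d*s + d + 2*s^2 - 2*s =-d^2 + d*(s + 2) + 2*s^2 - s - 1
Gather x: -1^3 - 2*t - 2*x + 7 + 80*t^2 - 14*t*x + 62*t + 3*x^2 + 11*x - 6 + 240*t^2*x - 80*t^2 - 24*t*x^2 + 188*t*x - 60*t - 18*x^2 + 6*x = x^2*(-24*t - 15) + x*(240*t^2 + 174*t + 15)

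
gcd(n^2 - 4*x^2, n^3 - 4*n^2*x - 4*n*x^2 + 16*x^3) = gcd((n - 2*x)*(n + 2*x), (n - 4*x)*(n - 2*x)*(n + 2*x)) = -n^2 + 4*x^2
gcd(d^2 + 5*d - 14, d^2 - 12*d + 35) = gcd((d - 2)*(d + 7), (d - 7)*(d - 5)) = 1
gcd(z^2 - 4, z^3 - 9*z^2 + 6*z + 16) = z - 2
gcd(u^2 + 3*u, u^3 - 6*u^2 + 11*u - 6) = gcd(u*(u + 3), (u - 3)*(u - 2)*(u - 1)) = 1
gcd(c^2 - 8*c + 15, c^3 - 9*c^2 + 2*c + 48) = c - 3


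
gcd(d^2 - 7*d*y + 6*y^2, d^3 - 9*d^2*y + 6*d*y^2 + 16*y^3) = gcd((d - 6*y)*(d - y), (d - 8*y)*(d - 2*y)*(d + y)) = 1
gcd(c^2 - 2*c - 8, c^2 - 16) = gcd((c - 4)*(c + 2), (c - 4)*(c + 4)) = c - 4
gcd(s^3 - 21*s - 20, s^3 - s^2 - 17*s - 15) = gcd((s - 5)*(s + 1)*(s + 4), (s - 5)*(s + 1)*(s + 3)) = s^2 - 4*s - 5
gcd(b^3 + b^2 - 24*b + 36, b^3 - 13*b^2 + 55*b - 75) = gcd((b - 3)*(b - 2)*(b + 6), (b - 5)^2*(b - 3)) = b - 3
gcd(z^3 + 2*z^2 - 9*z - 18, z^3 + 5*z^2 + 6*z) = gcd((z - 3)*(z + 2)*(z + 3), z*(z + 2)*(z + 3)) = z^2 + 5*z + 6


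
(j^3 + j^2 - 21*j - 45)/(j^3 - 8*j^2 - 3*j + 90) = (j + 3)/(j - 6)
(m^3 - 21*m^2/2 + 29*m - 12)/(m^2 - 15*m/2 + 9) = (2*m^2 - 9*m + 4)/(2*m - 3)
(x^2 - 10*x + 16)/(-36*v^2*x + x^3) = (-x^2 + 10*x - 16)/(x*(36*v^2 - x^2))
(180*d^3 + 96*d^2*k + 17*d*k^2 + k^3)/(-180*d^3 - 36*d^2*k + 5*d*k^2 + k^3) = (-6*d - k)/(6*d - k)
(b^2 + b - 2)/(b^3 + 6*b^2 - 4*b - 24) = (b - 1)/(b^2 + 4*b - 12)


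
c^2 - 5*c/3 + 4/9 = (c - 4/3)*(c - 1/3)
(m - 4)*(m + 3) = m^2 - m - 12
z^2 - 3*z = z*(z - 3)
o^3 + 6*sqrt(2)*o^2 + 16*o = o*(o + 2*sqrt(2))*(o + 4*sqrt(2))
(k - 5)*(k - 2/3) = k^2 - 17*k/3 + 10/3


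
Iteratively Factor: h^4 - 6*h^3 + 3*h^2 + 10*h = (h - 2)*(h^3 - 4*h^2 - 5*h) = (h - 2)*(h + 1)*(h^2 - 5*h) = (h - 5)*(h - 2)*(h + 1)*(h)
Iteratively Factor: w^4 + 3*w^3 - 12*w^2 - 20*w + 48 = (w - 2)*(w^3 + 5*w^2 - 2*w - 24) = (w - 2)*(w + 4)*(w^2 + w - 6) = (w - 2)*(w + 3)*(w + 4)*(w - 2)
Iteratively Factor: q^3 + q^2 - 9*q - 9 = (q + 1)*(q^2 - 9) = (q + 1)*(q + 3)*(q - 3)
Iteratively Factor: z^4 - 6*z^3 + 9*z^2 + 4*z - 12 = (z - 3)*(z^3 - 3*z^2 + 4) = (z - 3)*(z - 2)*(z^2 - z - 2) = (z - 3)*(z - 2)^2*(z + 1)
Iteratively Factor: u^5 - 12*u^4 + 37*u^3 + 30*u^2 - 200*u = (u - 5)*(u^4 - 7*u^3 + 2*u^2 + 40*u) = (u - 5)^2*(u^3 - 2*u^2 - 8*u) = (u - 5)^2*(u + 2)*(u^2 - 4*u) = (u - 5)^2*(u - 4)*(u + 2)*(u)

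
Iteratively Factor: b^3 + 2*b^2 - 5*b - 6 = (b + 3)*(b^2 - b - 2) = (b - 2)*(b + 3)*(b + 1)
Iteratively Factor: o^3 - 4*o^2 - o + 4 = (o + 1)*(o^2 - 5*o + 4) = (o - 4)*(o + 1)*(o - 1)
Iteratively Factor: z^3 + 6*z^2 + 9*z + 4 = (z + 4)*(z^2 + 2*z + 1) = (z + 1)*(z + 4)*(z + 1)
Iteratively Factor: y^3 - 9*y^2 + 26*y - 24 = (y - 3)*(y^2 - 6*y + 8) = (y - 4)*(y - 3)*(y - 2)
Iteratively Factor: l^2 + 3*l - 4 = (l + 4)*(l - 1)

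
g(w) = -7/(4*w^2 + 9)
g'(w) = 56*w/(4*w^2 + 9)^2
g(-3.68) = -0.11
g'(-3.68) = -0.05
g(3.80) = -0.10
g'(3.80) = 0.05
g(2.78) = -0.18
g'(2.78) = 0.10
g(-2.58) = -0.20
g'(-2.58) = -0.11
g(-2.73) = -0.18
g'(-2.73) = -0.10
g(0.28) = -0.75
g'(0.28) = 0.18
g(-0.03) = -0.78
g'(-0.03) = -0.02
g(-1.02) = -0.53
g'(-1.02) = -0.33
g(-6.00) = -0.05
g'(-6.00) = -0.01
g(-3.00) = -0.16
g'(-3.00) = -0.08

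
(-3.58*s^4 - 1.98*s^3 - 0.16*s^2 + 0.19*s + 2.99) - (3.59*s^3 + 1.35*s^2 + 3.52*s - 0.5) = -3.58*s^4 - 5.57*s^3 - 1.51*s^2 - 3.33*s + 3.49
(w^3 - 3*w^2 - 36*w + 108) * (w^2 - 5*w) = w^5 - 8*w^4 - 21*w^3 + 288*w^2 - 540*w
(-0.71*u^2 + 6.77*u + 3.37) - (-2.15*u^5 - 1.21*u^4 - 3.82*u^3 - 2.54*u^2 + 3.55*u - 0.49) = 2.15*u^5 + 1.21*u^4 + 3.82*u^3 + 1.83*u^2 + 3.22*u + 3.86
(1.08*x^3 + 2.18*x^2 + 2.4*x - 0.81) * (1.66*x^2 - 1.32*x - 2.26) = 1.7928*x^5 + 2.1932*x^4 - 1.3344*x^3 - 9.4394*x^2 - 4.3548*x + 1.8306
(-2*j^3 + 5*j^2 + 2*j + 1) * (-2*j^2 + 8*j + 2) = 4*j^5 - 26*j^4 + 32*j^3 + 24*j^2 + 12*j + 2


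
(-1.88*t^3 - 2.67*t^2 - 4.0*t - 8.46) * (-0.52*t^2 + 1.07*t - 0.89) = 0.9776*t^5 - 0.6232*t^4 + 0.8963*t^3 + 2.4955*t^2 - 5.4922*t + 7.5294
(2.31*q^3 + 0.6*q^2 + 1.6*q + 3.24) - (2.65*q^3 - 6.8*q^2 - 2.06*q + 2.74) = -0.34*q^3 + 7.4*q^2 + 3.66*q + 0.5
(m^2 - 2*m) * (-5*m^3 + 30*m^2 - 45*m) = -5*m^5 + 40*m^4 - 105*m^3 + 90*m^2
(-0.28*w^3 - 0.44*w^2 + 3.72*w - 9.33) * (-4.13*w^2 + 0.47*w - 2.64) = 1.1564*w^5 + 1.6856*w^4 - 14.8312*w^3 + 41.4429*w^2 - 14.2059*w + 24.6312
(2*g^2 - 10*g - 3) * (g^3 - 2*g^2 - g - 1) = 2*g^5 - 14*g^4 + 15*g^3 + 14*g^2 + 13*g + 3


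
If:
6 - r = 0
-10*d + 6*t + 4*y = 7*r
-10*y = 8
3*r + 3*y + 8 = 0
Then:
No Solution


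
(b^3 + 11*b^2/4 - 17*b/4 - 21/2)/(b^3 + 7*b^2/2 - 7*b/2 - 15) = (4*b + 7)/(2*(2*b + 5))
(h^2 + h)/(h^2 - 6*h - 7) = h/(h - 7)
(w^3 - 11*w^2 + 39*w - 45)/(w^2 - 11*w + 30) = (w^2 - 6*w + 9)/(w - 6)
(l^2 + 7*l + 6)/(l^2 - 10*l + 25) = (l^2 + 7*l + 6)/(l^2 - 10*l + 25)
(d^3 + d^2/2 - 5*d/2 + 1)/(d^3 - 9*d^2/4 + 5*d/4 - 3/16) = 8*(d^2 + d - 2)/(8*d^2 - 14*d + 3)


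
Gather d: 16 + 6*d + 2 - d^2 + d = -d^2 + 7*d + 18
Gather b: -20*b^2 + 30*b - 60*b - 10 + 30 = -20*b^2 - 30*b + 20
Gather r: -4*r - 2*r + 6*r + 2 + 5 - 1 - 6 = 0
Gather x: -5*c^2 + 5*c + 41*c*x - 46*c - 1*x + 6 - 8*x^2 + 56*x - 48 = -5*c^2 - 41*c - 8*x^2 + x*(41*c + 55) - 42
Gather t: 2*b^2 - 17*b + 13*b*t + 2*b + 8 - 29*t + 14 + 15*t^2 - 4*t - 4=2*b^2 - 15*b + 15*t^2 + t*(13*b - 33) + 18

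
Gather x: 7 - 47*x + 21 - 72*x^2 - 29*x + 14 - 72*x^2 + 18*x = -144*x^2 - 58*x + 42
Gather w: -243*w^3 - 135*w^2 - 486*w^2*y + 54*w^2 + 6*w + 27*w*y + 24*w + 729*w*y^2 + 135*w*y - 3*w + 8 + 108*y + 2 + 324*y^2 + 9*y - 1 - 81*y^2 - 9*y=-243*w^3 + w^2*(-486*y - 81) + w*(729*y^2 + 162*y + 27) + 243*y^2 + 108*y + 9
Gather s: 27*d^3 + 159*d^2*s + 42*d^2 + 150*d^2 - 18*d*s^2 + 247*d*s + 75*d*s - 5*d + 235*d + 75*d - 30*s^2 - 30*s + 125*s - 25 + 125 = 27*d^3 + 192*d^2 + 305*d + s^2*(-18*d - 30) + s*(159*d^2 + 322*d + 95) + 100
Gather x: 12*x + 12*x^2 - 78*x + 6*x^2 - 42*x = 18*x^2 - 108*x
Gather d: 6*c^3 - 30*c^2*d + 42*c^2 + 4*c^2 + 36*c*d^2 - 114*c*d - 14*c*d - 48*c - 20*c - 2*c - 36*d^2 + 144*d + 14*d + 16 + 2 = 6*c^3 + 46*c^2 - 70*c + d^2*(36*c - 36) + d*(-30*c^2 - 128*c + 158) + 18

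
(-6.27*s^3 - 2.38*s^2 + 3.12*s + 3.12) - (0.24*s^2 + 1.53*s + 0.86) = -6.27*s^3 - 2.62*s^2 + 1.59*s + 2.26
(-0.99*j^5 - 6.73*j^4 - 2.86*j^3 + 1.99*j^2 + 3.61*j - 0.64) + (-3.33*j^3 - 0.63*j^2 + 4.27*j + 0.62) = -0.99*j^5 - 6.73*j^4 - 6.19*j^3 + 1.36*j^2 + 7.88*j - 0.02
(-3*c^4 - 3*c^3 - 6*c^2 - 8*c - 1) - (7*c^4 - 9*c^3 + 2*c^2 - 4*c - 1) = -10*c^4 + 6*c^3 - 8*c^2 - 4*c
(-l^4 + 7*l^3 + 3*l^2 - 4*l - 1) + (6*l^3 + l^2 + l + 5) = -l^4 + 13*l^3 + 4*l^2 - 3*l + 4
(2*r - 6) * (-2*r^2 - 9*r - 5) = -4*r^3 - 6*r^2 + 44*r + 30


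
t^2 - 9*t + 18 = (t - 6)*(t - 3)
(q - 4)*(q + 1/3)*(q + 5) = q^3 + 4*q^2/3 - 59*q/3 - 20/3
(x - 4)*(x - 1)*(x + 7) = x^3 + 2*x^2 - 31*x + 28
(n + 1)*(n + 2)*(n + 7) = n^3 + 10*n^2 + 23*n + 14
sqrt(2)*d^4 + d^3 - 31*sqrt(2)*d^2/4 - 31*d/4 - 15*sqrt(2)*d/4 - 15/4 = (d - 3)*(d + 5/2)*(d + sqrt(2)/2)*(sqrt(2)*d + sqrt(2)/2)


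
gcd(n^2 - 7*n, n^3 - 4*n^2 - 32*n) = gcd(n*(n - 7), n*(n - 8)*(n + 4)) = n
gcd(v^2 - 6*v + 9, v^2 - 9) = v - 3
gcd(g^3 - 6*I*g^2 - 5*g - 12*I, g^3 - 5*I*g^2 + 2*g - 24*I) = g^2 - 7*I*g - 12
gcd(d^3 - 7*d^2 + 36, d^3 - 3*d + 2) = d + 2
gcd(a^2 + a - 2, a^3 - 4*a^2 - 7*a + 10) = a^2 + a - 2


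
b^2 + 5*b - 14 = (b - 2)*(b + 7)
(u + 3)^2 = u^2 + 6*u + 9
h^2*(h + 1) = h^3 + h^2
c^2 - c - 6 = (c - 3)*(c + 2)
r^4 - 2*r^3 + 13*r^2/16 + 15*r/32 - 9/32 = (r - 1)*(r - 3/4)^2*(r + 1/2)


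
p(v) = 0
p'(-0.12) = 0.00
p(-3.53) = 0.00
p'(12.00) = 0.00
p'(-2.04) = 0.00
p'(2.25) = 0.00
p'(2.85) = 0.00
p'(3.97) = 0.00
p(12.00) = 0.00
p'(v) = 0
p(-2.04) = 0.00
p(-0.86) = 0.00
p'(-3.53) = 0.00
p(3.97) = 0.00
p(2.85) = 0.00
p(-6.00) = 0.00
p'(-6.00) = 0.00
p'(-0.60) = 0.00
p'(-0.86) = 0.00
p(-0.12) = 0.00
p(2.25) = 0.00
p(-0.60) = 0.00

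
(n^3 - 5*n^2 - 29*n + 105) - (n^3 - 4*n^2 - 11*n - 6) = -n^2 - 18*n + 111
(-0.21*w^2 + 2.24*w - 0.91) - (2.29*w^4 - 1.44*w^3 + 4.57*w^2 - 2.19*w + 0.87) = -2.29*w^4 + 1.44*w^3 - 4.78*w^2 + 4.43*w - 1.78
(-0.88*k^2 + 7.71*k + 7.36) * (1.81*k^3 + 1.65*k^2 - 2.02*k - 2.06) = -1.5928*k^5 + 12.5031*k^4 + 27.8207*k^3 - 1.6174*k^2 - 30.7498*k - 15.1616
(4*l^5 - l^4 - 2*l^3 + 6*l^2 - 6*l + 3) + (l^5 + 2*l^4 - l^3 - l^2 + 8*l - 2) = 5*l^5 + l^4 - 3*l^3 + 5*l^2 + 2*l + 1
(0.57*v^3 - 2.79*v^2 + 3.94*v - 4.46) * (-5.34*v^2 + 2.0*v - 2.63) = -3.0438*v^5 + 16.0386*v^4 - 28.1187*v^3 + 39.0341*v^2 - 19.2822*v + 11.7298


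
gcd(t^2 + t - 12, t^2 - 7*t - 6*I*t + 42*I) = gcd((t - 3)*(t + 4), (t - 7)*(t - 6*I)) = 1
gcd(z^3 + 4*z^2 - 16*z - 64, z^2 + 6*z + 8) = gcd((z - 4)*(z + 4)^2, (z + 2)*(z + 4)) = z + 4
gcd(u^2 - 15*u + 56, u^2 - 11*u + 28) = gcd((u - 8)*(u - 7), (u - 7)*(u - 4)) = u - 7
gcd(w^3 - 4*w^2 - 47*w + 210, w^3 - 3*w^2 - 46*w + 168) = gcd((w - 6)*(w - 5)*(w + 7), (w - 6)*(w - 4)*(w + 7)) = w^2 + w - 42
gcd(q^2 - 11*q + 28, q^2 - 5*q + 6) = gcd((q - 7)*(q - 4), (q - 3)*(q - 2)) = 1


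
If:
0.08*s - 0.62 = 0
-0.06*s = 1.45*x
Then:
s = 7.75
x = -0.32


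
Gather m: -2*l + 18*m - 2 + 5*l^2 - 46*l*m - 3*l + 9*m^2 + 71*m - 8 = 5*l^2 - 5*l + 9*m^2 + m*(89 - 46*l) - 10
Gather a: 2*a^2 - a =2*a^2 - a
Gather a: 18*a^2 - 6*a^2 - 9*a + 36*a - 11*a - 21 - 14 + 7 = 12*a^2 + 16*a - 28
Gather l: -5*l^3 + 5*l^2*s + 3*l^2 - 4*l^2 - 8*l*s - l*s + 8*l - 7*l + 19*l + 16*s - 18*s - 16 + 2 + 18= -5*l^3 + l^2*(5*s - 1) + l*(20 - 9*s) - 2*s + 4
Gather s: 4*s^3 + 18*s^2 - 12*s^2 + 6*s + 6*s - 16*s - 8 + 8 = 4*s^3 + 6*s^2 - 4*s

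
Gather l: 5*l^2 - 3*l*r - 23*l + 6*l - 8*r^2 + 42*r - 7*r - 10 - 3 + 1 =5*l^2 + l*(-3*r - 17) - 8*r^2 + 35*r - 12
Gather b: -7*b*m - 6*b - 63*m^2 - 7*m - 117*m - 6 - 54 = b*(-7*m - 6) - 63*m^2 - 124*m - 60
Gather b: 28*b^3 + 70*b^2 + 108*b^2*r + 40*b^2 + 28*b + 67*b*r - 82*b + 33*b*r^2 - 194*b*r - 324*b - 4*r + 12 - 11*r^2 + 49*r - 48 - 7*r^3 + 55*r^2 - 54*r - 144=28*b^3 + b^2*(108*r + 110) + b*(33*r^2 - 127*r - 378) - 7*r^3 + 44*r^2 - 9*r - 180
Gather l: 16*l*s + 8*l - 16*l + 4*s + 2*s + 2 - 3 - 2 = l*(16*s - 8) + 6*s - 3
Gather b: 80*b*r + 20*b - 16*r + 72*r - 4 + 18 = b*(80*r + 20) + 56*r + 14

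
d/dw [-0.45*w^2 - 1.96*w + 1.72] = -0.9*w - 1.96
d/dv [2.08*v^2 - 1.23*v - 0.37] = 4.16*v - 1.23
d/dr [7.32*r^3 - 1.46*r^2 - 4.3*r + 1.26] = 21.96*r^2 - 2.92*r - 4.3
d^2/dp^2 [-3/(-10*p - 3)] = 600/(10*p + 3)^3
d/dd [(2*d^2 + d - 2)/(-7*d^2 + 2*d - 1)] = (11*d^2 - 32*d + 3)/(49*d^4 - 28*d^3 + 18*d^2 - 4*d + 1)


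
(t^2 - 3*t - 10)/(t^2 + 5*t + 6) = (t - 5)/(t + 3)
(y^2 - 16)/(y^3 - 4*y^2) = (y + 4)/y^2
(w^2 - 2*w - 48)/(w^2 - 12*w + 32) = (w + 6)/(w - 4)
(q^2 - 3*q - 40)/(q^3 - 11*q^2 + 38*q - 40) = (q^2 - 3*q - 40)/(q^3 - 11*q^2 + 38*q - 40)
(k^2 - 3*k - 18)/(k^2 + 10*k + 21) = (k - 6)/(k + 7)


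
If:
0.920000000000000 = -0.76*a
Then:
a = -1.21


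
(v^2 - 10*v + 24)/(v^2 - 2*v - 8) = (v - 6)/(v + 2)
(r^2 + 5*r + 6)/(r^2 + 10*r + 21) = (r + 2)/(r + 7)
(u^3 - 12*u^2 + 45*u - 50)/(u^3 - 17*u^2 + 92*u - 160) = (u^2 - 7*u + 10)/(u^2 - 12*u + 32)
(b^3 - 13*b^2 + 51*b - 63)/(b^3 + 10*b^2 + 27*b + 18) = (b^3 - 13*b^2 + 51*b - 63)/(b^3 + 10*b^2 + 27*b + 18)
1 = 1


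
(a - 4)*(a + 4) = a^2 - 16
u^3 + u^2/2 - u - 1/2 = (u - 1)*(u + 1/2)*(u + 1)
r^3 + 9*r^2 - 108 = (r - 3)*(r + 6)^2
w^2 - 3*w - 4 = (w - 4)*(w + 1)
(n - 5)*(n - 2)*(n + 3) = n^3 - 4*n^2 - 11*n + 30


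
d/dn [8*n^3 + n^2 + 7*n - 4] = 24*n^2 + 2*n + 7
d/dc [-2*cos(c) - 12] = 2*sin(c)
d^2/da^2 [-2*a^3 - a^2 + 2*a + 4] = -12*a - 2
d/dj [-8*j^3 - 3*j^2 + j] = -24*j^2 - 6*j + 1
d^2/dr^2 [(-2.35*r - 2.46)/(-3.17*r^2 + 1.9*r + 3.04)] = ((-44.697*r - 6.6664)*(-3.17*r^2 + 1.9*r + 3.04) - (2.35*r + 2.46)*(6.34*r - 1.9)*(12.68*r - 3.8))/(-3.17*r^2 + 1.9*r + 3.04)^3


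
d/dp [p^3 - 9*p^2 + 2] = 3*p*(p - 6)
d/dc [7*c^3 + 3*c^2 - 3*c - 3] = 21*c^2 + 6*c - 3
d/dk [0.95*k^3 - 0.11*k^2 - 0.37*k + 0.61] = 2.85*k^2 - 0.22*k - 0.37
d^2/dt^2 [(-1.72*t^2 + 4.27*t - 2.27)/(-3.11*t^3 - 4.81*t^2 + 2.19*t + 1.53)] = (33.272024*t^6 - 247.799202*t^5 - 49.4956500000001*t^4 + 438.383612*t^3 + 54.481908*t^2 - 267.208938*t + 91.85319)/(30.080231*t^9 + 139.568403*t^8 + 152.314116*t^7 - 129.672872*t^6 - 244.581102*t^5 + 25.537086*t^4 + 108.03834*t^3 + 11.765088*t^2 - 15.379713*t - 3.581577)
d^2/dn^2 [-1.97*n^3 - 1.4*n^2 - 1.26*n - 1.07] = -11.82*n - 2.8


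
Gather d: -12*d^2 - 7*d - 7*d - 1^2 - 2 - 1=-12*d^2 - 14*d - 4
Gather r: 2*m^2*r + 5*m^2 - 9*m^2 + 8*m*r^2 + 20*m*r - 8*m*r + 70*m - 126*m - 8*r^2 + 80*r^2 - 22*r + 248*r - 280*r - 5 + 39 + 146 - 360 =-4*m^2 - 56*m + r^2*(8*m + 72) + r*(2*m^2 + 12*m - 54) - 180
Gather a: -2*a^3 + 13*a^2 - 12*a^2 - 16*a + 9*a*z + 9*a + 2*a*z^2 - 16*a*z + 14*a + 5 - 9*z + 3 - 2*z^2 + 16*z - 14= -2*a^3 + a^2 + a*(2*z^2 - 7*z + 7) - 2*z^2 + 7*z - 6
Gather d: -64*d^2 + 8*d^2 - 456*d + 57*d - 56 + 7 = -56*d^2 - 399*d - 49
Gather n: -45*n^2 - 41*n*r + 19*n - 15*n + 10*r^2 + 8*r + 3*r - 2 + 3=-45*n^2 + n*(4 - 41*r) + 10*r^2 + 11*r + 1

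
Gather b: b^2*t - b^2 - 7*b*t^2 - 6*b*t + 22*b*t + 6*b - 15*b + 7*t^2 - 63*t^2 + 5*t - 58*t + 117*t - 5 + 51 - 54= b^2*(t - 1) + b*(-7*t^2 + 16*t - 9) - 56*t^2 + 64*t - 8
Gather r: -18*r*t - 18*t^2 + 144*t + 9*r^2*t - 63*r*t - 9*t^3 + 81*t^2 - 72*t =9*r^2*t - 81*r*t - 9*t^3 + 63*t^2 + 72*t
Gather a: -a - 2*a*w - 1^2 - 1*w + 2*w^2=a*(-2*w - 1) + 2*w^2 - w - 1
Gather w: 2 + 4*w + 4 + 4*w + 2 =8*w + 8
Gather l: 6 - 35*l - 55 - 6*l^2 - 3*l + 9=-6*l^2 - 38*l - 40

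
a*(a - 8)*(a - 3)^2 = a^4 - 14*a^3 + 57*a^2 - 72*a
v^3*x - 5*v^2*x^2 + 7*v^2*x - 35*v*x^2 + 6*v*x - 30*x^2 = (v + 6)*(v - 5*x)*(v*x + x)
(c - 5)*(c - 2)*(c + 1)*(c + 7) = c^4 + c^3 - 39*c^2 + 31*c + 70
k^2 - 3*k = k*(k - 3)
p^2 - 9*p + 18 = (p - 6)*(p - 3)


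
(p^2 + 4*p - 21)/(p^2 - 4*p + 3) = (p + 7)/(p - 1)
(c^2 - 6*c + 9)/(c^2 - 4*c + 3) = (c - 3)/(c - 1)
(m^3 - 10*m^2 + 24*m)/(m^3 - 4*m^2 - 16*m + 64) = m*(m - 6)/(m^2 - 16)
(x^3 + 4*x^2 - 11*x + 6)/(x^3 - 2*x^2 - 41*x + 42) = (x - 1)/(x - 7)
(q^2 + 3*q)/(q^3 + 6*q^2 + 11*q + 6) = q/(q^2 + 3*q + 2)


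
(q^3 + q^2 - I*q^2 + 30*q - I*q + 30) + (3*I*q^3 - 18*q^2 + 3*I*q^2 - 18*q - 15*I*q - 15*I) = q^3 + 3*I*q^3 - 17*q^2 + 2*I*q^2 + 12*q - 16*I*q + 30 - 15*I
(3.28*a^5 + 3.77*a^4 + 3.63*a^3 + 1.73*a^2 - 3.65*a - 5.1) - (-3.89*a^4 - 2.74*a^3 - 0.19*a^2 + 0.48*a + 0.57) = 3.28*a^5 + 7.66*a^4 + 6.37*a^3 + 1.92*a^2 - 4.13*a - 5.67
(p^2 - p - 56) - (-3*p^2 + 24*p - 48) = 4*p^2 - 25*p - 8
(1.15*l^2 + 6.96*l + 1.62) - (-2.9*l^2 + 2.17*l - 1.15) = 4.05*l^2 + 4.79*l + 2.77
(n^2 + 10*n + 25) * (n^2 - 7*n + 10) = n^4 + 3*n^3 - 35*n^2 - 75*n + 250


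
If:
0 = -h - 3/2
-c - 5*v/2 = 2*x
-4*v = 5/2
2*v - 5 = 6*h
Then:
No Solution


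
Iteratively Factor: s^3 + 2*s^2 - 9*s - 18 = (s - 3)*(s^2 + 5*s + 6) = (s - 3)*(s + 3)*(s + 2)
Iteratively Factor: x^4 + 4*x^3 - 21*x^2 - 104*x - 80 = (x + 4)*(x^3 - 21*x - 20) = (x - 5)*(x + 4)*(x^2 + 5*x + 4) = (x - 5)*(x + 1)*(x + 4)*(x + 4)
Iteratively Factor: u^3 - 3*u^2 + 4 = (u - 2)*(u^2 - u - 2) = (u - 2)*(u + 1)*(u - 2)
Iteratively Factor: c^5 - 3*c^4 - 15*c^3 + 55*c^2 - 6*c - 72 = (c + 1)*(c^4 - 4*c^3 - 11*c^2 + 66*c - 72) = (c - 2)*(c + 1)*(c^3 - 2*c^2 - 15*c + 36) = (c - 3)*(c - 2)*(c + 1)*(c^2 + c - 12) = (c - 3)*(c - 2)*(c + 1)*(c + 4)*(c - 3)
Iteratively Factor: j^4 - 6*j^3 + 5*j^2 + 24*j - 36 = (j - 3)*(j^3 - 3*j^2 - 4*j + 12) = (j - 3)*(j - 2)*(j^2 - j - 6) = (j - 3)*(j - 2)*(j + 2)*(j - 3)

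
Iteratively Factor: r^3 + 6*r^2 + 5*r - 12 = (r + 3)*(r^2 + 3*r - 4) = (r + 3)*(r + 4)*(r - 1)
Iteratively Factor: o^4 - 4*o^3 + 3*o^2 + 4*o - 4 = (o - 2)*(o^3 - 2*o^2 - o + 2) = (o - 2)^2*(o^2 - 1) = (o - 2)^2*(o - 1)*(o + 1)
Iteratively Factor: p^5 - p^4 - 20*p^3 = (p)*(p^4 - p^3 - 20*p^2) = p^2*(p^3 - p^2 - 20*p) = p^2*(p - 5)*(p^2 + 4*p) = p^3*(p - 5)*(p + 4)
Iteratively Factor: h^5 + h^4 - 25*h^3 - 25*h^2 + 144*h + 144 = (h + 1)*(h^4 - 25*h^2 + 144) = (h - 4)*(h + 1)*(h^3 + 4*h^2 - 9*h - 36) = (h - 4)*(h + 1)*(h + 3)*(h^2 + h - 12) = (h - 4)*(h + 1)*(h + 3)*(h + 4)*(h - 3)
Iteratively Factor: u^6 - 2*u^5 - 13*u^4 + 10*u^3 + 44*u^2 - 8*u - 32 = (u + 1)*(u^5 - 3*u^4 - 10*u^3 + 20*u^2 + 24*u - 32) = (u + 1)*(u + 2)*(u^4 - 5*u^3 + 20*u - 16) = (u - 4)*(u + 1)*(u + 2)*(u^3 - u^2 - 4*u + 4) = (u - 4)*(u - 1)*(u + 1)*(u + 2)*(u^2 - 4) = (u - 4)*(u - 2)*(u - 1)*(u + 1)*(u + 2)*(u + 2)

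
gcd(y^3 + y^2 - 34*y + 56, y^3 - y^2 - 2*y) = y - 2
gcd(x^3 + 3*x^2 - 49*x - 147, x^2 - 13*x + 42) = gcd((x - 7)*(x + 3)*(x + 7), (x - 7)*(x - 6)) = x - 7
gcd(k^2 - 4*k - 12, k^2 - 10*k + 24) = k - 6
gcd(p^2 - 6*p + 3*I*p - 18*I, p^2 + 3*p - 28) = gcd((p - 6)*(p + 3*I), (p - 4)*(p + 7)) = 1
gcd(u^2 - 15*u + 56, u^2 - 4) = 1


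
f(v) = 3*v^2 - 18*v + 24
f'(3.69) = 4.14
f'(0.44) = -15.36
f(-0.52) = 34.17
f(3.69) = -1.57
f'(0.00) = -18.00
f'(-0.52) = -21.12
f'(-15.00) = -108.00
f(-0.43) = 32.29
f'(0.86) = -12.84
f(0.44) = 16.66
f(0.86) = 10.74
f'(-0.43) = -20.58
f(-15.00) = 969.00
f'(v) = 6*v - 18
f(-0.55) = 34.81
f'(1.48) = -9.12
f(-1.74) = 64.40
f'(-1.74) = -28.44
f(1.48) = 3.93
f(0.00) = 24.00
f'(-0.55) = -21.30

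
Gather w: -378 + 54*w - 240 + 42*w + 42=96*w - 576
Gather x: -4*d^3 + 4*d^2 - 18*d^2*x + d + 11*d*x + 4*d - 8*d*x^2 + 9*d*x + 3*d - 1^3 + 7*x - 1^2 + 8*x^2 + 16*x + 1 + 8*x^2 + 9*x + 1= -4*d^3 + 4*d^2 + 8*d + x^2*(16 - 8*d) + x*(-18*d^2 + 20*d + 32)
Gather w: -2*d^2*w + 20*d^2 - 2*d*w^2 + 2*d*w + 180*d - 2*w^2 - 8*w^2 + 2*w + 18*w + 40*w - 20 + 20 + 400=20*d^2 + 180*d + w^2*(-2*d - 10) + w*(-2*d^2 + 2*d + 60) + 400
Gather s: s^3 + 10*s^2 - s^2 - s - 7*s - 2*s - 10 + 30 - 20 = s^3 + 9*s^2 - 10*s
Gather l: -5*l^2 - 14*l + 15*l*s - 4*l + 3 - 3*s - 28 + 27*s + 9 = -5*l^2 + l*(15*s - 18) + 24*s - 16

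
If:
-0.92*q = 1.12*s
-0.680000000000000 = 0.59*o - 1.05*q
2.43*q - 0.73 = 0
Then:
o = -0.62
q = 0.30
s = -0.25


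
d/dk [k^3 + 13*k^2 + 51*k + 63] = 3*k^2 + 26*k + 51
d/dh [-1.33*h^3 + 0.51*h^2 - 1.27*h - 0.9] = -3.99*h^2 + 1.02*h - 1.27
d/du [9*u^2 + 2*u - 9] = 18*u + 2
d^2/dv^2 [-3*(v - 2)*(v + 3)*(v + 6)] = -18*v - 42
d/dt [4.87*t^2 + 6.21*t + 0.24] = 9.74*t + 6.21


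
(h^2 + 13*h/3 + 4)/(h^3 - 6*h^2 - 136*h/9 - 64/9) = 3*(h + 3)/(3*h^2 - 22*h - 16)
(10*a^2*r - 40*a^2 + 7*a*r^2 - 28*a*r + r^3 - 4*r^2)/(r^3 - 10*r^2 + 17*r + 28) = (10*a^2 + 7*a*r + r^2)/(r^2 - 6*r - 7)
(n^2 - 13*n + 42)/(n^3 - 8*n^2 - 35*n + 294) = (n - 6)/(n^2 - n - 42)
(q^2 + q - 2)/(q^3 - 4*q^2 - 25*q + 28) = (q + 2)/(q^2 - 3*q - 28)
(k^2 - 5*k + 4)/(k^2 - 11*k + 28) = (k - 1)/(k - 7)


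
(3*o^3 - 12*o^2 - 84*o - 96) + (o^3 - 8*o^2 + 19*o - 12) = 4*o^3 - 20*o^2 - 65*o - 108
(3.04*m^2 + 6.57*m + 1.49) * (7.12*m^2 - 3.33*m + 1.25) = 21.6448*m^4 + 36.6552*m^3 - 7.4693*m^2 + 3.2508*m + 1.8625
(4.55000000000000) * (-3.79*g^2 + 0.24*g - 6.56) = -17.2445*g^2 + 1.092*g - 29.848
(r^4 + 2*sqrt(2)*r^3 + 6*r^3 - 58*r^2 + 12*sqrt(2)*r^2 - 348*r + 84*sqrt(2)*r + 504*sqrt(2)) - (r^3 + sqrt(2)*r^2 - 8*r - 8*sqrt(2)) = r^4 + 2*sqrt(2)*r^3 + 5*r^3 - 58*r^2 + 11*sqrt(2)*r^2 - 340*r + 84*sqrt(2)*r + 512*sqrt(2)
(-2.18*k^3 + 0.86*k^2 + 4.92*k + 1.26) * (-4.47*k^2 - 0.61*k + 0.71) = 9.7446*k^5 - 2.5144*k^4 - 24.0648*k^3 - 8.0228*k^2 + 2.7246*k + 0.8946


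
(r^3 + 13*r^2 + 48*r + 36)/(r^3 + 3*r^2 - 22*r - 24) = (r + 6)/(r - 4)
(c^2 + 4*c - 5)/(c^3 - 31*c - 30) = (c - 1)/(c^2 - 5*c - 6)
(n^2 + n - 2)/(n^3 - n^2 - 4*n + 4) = 1/(n - 2)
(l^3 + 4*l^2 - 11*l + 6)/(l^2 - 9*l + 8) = (l^2 + 5*l - 6)/(l - 8)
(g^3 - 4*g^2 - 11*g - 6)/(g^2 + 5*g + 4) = (g^2 - 5*g - 6)/(g + 4)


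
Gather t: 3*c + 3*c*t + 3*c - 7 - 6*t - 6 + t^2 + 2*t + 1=6*c + t^2 + t*(3*c - 4) - 12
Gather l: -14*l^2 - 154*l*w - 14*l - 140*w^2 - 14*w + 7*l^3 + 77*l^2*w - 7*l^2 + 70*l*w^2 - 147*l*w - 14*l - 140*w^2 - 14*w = 7*l^3 + l^2*(77*w - 21) + l*(70*w^2 - 301*w - 28) - 280*w^2 - 28*w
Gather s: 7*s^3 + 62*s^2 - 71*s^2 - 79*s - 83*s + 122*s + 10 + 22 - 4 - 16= 7*s^3 - 9*s^2 - 40*s + 12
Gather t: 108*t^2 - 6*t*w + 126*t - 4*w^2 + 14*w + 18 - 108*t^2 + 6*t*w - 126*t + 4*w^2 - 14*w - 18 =0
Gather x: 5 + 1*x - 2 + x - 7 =2*x - 4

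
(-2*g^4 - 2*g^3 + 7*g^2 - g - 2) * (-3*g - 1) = 6*g^5 + 8*g^4 - 19*g^3 - 4*g^2 + 7*g + 2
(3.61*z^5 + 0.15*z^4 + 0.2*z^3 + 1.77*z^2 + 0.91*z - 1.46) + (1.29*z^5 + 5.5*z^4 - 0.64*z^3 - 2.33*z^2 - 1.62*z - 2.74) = 4.9*z^5 + 5.65*z^4 - 0.44*z^3 - 0.56*z^2 - 0.71*z - 4.2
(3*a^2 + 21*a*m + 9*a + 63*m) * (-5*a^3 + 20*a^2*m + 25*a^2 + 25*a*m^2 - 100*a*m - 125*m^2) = -15*a^5 - 45*a^4*m + 30*a^4 + 495*a^3*m^2 + 90*a^3*m + 225*a^3 + 525*a^2*m^3 - 990*a^2*m^2 + 675*a^2*m - 1050*a*m^3 - 7425*a*m^2 - 7875*m^3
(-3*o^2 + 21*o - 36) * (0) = 0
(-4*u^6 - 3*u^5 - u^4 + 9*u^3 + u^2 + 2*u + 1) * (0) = 0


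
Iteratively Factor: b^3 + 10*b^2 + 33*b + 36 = (b + 3)*(b^2 + 7*b + 12) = (b + 3)^2*(b + 4)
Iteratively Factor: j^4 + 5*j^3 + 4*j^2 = (j)*(j^3 + 5*j^2 + 4*j) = j*(j + 1)*(j^2 + 4*j) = j^2*(j + 1)*(j + 4)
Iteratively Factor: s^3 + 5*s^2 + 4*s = (s)*(s^2 + 5*s + 4) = s*(s + 4)*(s + 1)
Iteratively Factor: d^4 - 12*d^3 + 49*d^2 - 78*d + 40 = (d - 2)*(d^3 - 10*d^2 + 29*d - 20) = (d - 4)*(d - 2)*(d^2 - 6*d + 5) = (d - 4)*(d - 2)*(d - 1)*(d - 5)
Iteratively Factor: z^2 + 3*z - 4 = (z - 1)*(z + 4)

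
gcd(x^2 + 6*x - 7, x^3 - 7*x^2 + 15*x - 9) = x - 1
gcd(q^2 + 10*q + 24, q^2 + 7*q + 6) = q + 6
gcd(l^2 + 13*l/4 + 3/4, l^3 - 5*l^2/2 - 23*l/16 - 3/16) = l + 1/4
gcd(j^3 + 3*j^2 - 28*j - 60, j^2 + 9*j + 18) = j + 6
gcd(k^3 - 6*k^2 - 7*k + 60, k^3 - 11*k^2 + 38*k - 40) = k^2 - 9*k + 20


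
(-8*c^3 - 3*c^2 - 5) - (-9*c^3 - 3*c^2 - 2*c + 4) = c^3 + 2*c - 9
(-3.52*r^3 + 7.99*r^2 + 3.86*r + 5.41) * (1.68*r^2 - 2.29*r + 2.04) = -5.9136*r^5 + 21.484*r^4 - 18.9931*r^3 + 16.549*r^2 - 4.5145*r + 11.0364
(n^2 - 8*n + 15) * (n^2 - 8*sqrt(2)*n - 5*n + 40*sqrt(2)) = n^4 - 13*n^3 - 8*sqrt(2)*n^3 + 55*n^2 + 104*sqrt(2)*n^2 - 440*sqrt(2)*n - 75*n + 600*sqrt(2)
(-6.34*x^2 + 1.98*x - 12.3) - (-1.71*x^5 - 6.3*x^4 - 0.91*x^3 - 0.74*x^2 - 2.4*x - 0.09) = 1.71*x^5 + 6.3*x^4 + 0.91*x^3 - 5.6*x^2 + 4.38*x - 12.21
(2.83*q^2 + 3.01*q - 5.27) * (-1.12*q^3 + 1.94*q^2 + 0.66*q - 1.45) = -3.1696*q^5 + 2.119*q^4 + 13.6096*q^3 - 12.3407*q^2 - 7.8427*q + 7.6415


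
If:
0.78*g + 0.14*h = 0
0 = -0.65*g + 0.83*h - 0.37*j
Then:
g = -0.0701516793066089*j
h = 0.390845070422535*j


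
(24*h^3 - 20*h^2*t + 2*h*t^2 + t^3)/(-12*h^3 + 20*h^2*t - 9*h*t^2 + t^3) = (-12*h^2 + 4*h*t + t^2)/(6*h^2 - 7*h*t + t^2)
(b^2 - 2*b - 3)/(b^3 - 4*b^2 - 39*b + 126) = (b + 1)/(b^2 - b - 42)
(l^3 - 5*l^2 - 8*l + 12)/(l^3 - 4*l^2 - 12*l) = (l - 1)/l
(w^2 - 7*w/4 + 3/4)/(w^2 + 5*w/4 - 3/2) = (w - 1)/(w + 2)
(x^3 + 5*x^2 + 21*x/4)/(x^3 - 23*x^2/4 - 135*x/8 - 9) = 2*x*(2*x + 7)/(4*x^2 - 29*x - 24)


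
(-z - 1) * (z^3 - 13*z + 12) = -z^4 - z^3 + 13*z^2 + z - 12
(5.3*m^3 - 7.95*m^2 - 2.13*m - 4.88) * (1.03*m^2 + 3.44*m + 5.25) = 5.459*m^5 + 10.0435*m^4 - 1.7169*m^3 - 54.0911*m^2 - 27.9697*m - 25.62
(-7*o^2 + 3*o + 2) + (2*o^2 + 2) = -5*o^2 + 3*o + 4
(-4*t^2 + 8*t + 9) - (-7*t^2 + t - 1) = 3*t^2 + 7*t + 10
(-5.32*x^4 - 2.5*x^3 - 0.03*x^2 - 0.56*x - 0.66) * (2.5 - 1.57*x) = 8.3524*x^5 - 9.375*x^4 - 6.2029*x^3 + 0.8042*x^2 - 0.3638*x - 1.65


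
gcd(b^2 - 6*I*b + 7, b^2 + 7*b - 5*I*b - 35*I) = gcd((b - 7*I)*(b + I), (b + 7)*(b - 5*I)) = 1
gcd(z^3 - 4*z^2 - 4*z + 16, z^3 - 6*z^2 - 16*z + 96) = z - 4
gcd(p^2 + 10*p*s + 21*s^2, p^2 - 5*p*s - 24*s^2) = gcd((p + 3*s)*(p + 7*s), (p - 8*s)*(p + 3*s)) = p + 3*s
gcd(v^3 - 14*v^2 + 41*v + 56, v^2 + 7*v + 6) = v + 1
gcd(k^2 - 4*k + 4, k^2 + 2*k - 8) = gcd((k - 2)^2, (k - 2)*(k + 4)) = k - 2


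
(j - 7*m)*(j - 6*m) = j^2 - 13*j*m + 42*m^2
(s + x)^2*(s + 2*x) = s^3 + 4*s^2*x + 5*s*x^2 + 2*x^3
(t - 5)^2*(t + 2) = t^3 - 8*t^2 + 5*t + 50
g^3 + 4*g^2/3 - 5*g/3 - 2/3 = (g - 1)*(g + 1/3)*(g + 2)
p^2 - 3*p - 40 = (p - 8)*(p + 5)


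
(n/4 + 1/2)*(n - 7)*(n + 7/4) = n^3/4 - 13*n^2/16 - 91*n/16 - 49/8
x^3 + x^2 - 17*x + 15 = (x - 3)*(x - 1)*(x + 5)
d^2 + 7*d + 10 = (d + 2)*(d + 5)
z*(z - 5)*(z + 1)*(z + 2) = z^4 - 2*z^3 - 13*z^2 - 10*z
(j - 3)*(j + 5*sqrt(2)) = j^2 - 3*j + 5*sqrt(2)*j - 15*sqrt(2)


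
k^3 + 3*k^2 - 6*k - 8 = (k - 2)*(k + 1)*(k + 4)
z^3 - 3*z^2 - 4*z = z*(z - 4)*(z + 1)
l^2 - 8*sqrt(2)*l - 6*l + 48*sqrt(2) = (l - 6)*(l - 8*sqrt(2))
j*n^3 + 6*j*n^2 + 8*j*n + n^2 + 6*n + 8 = (n + 2)*(n + 4)*(j*n + 1)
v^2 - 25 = (v - 5)*(v + 5)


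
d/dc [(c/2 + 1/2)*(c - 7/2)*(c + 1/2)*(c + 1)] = 2*c^3 - 3*c^2/2 - 27*c/4 - 13/4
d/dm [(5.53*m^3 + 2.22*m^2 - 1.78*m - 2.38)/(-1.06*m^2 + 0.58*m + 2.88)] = (-5.8618*m^4 + 6.4148*m^3 + 47.18*m^2 + 7.7416*m - 3.746)/(1.1236*m^4 - 1.2296*m^3 - 5.7692*m^2 + 3.3408*m + 8.2944)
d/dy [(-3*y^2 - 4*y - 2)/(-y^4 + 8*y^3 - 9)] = 2*(-2*y^2*(y - 6)*(3*y^2 + 4*y + 2) + (3*y + 2)*(y^4 - 8*y^3 + 9))/(y^4 - 8*y^3 + 9)^2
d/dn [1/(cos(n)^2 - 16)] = 2*sin(n)*cos(n)/(cos(n)^2 - 16)^2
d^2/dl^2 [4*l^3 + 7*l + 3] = 24*l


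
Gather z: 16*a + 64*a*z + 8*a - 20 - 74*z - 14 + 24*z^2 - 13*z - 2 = 24*a + 24*z^2 + z*(64*a - 87) - 36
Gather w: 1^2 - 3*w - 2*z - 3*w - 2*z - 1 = -6*w - 4*z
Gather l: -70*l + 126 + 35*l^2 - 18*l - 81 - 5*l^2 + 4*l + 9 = 30*l^2 - 84*l + 54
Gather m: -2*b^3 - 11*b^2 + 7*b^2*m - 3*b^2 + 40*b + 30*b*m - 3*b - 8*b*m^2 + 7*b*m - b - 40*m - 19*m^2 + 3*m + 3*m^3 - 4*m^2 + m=-2*b^3 - 14*b^2 + 36*b + 3*m^3 + m^2*(-8*b - 23) + m*(7*b^2 + 37*b - 36)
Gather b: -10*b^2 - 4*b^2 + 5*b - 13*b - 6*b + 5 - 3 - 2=-14*b^2 - 14*b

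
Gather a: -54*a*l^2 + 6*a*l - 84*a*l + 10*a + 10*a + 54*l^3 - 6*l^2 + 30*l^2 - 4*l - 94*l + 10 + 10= a*(-54*l^2 - 78*l + 20) + 54*l^3 + 24*l^2 - 98*l + 20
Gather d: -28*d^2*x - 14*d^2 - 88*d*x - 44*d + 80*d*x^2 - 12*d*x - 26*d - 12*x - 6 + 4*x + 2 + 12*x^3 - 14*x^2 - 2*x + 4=d^2*(-28*x - 14) + d*(80*x^2 - 100*x - 70) + 12*x^3 - 14*x^2 - 10*x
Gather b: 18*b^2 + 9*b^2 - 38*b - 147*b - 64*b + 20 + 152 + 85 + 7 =27*b^2 - 249*b + 264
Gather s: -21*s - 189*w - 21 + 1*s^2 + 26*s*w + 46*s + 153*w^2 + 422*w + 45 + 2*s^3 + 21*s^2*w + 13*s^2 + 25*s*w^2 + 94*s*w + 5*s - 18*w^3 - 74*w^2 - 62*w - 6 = 2*s^3 + s^2*(21*w + 14) + s*(25*w^2 + 120*w + 30) - 18*w^3 + 79*w^2 + 171*w + 18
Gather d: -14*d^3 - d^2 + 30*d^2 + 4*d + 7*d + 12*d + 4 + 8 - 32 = -14*d^3 + 29*d^2 + 23*d - 20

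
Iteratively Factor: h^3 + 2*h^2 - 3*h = (h + 3)*(h^2 - h) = h*(h + 3)*(h - 1)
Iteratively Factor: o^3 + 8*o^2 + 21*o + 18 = (o + 3)*(o^2 + 5*o + 6) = (o + 2)*(o + 3)*(o + 3)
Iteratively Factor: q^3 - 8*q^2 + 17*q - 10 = (q - 2)*(q^2 - 6*q + 5) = (q - 5)*(q - 2)*(q - 1)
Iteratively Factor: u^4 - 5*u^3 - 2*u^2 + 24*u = (u + 2)*(u^3 - 7*u^2 + 12*u) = (u - 4)*(u + 2)*(u^2 - 3*u) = u*(u - 4)*(u + 2)*(u - 3)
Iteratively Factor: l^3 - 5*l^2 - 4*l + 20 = (l - 5)*(l^2 - 4) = (l - 5)*(l + 2)*(l - 2)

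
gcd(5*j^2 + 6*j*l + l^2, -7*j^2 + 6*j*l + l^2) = 1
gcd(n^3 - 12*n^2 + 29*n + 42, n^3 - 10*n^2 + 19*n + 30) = n^2 - 5*n - 6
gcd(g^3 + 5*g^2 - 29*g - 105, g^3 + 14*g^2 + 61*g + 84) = g^2 + 10*g + 21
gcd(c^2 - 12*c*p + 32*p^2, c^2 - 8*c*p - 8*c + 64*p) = -c + 8*p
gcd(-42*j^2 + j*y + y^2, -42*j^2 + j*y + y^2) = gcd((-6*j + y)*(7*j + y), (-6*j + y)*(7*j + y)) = -42*j^2 + j*y + y^2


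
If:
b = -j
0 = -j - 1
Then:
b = 1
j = -1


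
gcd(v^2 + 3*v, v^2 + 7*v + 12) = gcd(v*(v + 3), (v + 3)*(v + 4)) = v + 3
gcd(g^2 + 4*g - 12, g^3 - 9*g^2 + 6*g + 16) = g - 2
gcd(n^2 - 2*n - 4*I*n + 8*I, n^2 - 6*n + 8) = n - 2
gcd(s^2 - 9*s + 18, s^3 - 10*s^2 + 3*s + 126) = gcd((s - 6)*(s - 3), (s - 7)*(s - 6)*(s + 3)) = s - 6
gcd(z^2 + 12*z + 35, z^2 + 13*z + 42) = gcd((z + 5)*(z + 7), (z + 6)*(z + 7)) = z + 7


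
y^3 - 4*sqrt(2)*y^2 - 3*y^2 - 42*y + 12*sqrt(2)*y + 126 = (y - 3)*(y - 7*sqrt(2))*(y + 3*sqrt(2))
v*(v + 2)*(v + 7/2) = v^3 + 11*v^2/2 + 7*v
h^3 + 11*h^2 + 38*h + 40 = (h + 2)*(h + 4)*(h + 5)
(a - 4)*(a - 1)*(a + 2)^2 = a^4 - a^3 - 12*a^2 - 4*a + 16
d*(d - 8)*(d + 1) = d^3 - 7*d^2 - 8*d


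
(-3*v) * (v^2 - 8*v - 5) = -3*v^3 + 24*v^2 + 15*v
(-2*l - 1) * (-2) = 4*l + 2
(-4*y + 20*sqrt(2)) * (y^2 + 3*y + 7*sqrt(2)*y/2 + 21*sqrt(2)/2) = -4*y^3 - 12*y^2 + 6*sqrt(2)*y^2 + 18*sqrt(2)*y + 140*y + 420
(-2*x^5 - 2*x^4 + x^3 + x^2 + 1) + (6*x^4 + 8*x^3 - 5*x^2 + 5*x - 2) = -2*x^5 + 4*x^4 + 9*x^3 - 4*x^2 + 5*x - 1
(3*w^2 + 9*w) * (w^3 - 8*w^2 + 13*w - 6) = 3*w^5 - 15*w^4 - 33*w^3 + 99*w^2 - 54*w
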